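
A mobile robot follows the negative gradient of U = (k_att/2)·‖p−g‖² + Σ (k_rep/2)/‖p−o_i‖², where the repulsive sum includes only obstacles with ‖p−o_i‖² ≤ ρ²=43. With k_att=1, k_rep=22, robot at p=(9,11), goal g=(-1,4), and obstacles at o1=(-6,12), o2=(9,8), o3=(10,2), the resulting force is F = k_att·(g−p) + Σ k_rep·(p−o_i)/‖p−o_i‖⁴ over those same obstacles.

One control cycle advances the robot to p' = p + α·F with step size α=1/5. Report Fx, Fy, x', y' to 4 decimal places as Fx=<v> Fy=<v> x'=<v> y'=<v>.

Fx=-10.0000 Fy=-6.1852 x'=7.0000 y'=9.7630

F_att = 1·(g−p) = 1·(-10,-7) = (-10.0000,-7.0000)
o1: d²=226 > ρ²=43 → inactive
o2: d²=9 ≤ ρ²=43; F_rep = 22·(0,3)/9² = (0.0000,0.8148)
o3: d²=82 > ρ²=43 → inactive
F = F_att + ΣF_rep = (-10.0000,-6.1852)
p' = p + 1/5·F = (7.0000,9.7630)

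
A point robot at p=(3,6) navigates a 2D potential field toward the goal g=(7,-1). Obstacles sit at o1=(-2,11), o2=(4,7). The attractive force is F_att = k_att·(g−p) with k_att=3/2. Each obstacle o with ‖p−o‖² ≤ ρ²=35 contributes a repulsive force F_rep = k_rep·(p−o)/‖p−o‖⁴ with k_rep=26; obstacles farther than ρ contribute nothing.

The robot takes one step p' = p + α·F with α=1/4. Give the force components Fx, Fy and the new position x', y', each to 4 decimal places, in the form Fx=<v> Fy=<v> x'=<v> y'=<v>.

F_att = 3/2·(g−p) = 3/2·(4,-7) = (6.0000,-10.5000)
o1: d²=50 > ρ²=35 → inactive
o2: d²=2 ≤ ρ²=35; F_rep = 26·(-1,-1)/2² = (-6.5000,-6.5000)
F = F_att + ΣF_rep = (-0.5000,-17.0000)
p' = p + 1/4·F = (2.8750,1.7500)

Fx=-0.5000 Fy=-17.0000 x'=2.8750 y'=1.7500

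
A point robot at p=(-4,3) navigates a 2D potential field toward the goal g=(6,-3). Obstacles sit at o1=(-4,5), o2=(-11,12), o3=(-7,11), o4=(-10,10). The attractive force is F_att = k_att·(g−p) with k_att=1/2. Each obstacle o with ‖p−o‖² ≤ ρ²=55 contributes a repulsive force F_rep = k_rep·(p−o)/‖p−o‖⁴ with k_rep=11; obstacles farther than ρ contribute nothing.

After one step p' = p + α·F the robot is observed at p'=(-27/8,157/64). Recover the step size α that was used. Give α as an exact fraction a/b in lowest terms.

F_att = 1/2·(g−p) = 1/2·(10,-6) = (5.0000,-3.0000)
o1: d²=4 ≤ ρ²=55; F_rep = 11·(0,-2)/4² = (0.0000,-1.3750)
o2: d²=130 > ρ²=55 → inactive
o3: d²=73 > ρ²=55 → inactive
o4: d²=85 > ρ²=55 → inactive
F = F_att + ΣF_rep = (5.0000,-4.3750)
Δp = p'−p = (0.6250,-0.5469); α = Δx/Fx = (5/8) / (5) = 1/8
check: Δy/Fy = (-35/64) / (-35/8) = 1/8 ✓

α = 1/8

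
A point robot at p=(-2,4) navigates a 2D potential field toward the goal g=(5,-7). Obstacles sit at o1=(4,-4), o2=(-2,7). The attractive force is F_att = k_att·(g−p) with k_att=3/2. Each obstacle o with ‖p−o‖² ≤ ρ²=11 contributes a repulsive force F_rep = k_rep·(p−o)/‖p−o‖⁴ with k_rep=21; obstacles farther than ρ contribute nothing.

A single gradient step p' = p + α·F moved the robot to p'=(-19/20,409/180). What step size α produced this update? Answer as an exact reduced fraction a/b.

F_att = 3/2·(g−p) = 3/2·(7,-11) = (10.5000,-16.5000)
o1: d²=100 > ρ²=11 → inactive
o2: d²=9 ≤ ρ²=11; F_rep = 21·(0,-3)/9² = (0.0000,-0.7778)
F = F_att + ΣF_rep = (10.5000,-17.2778)
Δp = p'−p = (1.0500,-1.7278); α = Δx/Fx = (21/20) / (21/2) = 1/10
check: Δy/Fy = (-311/180) / (-311/18) = 1/10 ✓

α = 1/10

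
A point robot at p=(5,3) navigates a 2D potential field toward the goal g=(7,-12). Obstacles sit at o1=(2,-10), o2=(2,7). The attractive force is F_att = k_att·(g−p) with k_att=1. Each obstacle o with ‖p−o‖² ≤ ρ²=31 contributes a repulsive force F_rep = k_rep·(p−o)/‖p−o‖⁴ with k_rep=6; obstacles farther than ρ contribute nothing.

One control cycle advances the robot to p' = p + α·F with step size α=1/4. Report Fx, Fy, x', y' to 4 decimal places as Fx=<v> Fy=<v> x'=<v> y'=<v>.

Fx=2.0288 Fy=-15.0384 x'=5.5072 y'=-0.7596

F_att = 1·(g−p) = 1·(2,-15) = (2.0000,-15.0000)
o1: d²=178 > ρ²=31 → inactive
o2: d²=25 ≤ ρ²=31; F_rep = 6·(3,-4)/25² = (0.0288,-0.0384)
F = F_att + ΣF_rep = (2.0288,-15.0384)
p' = p + 1/4·F = (5.5072,-0.7596)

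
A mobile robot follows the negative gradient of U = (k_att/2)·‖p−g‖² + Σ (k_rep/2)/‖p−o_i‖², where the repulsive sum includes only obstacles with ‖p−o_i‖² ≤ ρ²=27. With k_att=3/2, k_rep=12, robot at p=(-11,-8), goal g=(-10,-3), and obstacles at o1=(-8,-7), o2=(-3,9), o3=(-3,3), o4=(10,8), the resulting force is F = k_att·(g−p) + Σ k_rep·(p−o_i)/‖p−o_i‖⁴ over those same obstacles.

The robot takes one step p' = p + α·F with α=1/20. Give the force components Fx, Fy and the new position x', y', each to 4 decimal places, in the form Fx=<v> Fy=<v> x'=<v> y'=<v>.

Fx=1.1400 Fy=7.3800 x'=-10.9430 y'=-7.6310

F_att = 3/2·(g−p) = 3/2·(1,5) = (1.5000,7.5000)
o1: d²=10 ≤ ρ²=27; F_rep = 12·(-3,-1)/10² = (-0.3600,-0.1200)
o2: d²=353 > ρ²=27 → inactive
o3: d²=185 > ρ²=27 → inactive
o4: d²=697 > ρ²=27 → inactive
F = F_att + ΣF_rep = (1.1400,7.3800)
p' = p + 1/20·F = (-10.9430,-7.6310)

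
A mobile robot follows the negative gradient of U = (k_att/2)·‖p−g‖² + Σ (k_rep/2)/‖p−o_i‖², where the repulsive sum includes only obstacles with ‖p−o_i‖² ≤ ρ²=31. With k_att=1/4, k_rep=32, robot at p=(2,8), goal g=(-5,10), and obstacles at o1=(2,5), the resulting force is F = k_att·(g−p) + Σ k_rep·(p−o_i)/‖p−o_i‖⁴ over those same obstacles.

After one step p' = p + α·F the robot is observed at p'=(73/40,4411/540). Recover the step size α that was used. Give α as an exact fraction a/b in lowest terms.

α = 1/10

F_att = 1/4·(g−p) = 1/4·(-7,2) = (-1.7500,0.5000)
o1: d²=9 ≤ ρ²=31; F_rep = 32·(0,3)/9² = (0.0000,1.1852)
F = F_att + ΣF_rep = (-1.7500,1.6852)
Δp = p'−p = (-0.1750,0.1685); α = Δx/Fx = (-7/40) / (-7/4) = 1/10
check: Δy/Fy = (91/540) / (91/54) = 1/10 ✓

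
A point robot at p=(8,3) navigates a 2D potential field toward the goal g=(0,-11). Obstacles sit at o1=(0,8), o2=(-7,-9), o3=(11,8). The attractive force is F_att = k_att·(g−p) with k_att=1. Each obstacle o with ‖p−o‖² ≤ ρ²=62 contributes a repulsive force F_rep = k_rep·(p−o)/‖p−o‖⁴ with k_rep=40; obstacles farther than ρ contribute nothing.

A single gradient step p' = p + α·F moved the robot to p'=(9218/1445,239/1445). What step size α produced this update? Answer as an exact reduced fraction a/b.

F_att = 1·(g−p) = 1·(-8,-14) = (-8.0000,-14.0000)
o1: d²=89 > ρ²=62 → inactive
o2: d²=369 > ρ²=62 → inactive
o3: d²=34 ≤ ρ²=62; F_rep = 40·(-3,-5)/34² = (-0.1038,-0.1730)
F = F_att + ΣF_rep = (-8.1038,-14.1730)
Δp = p'−p = (-1.6208,-2.8346); α = Δx/Fx = (-2342/1445) / (-2342/289) = 1/5
check: Δy/Fy = (-4096/1445) / (-4096/289) = 1/5 ✓

α = 1/5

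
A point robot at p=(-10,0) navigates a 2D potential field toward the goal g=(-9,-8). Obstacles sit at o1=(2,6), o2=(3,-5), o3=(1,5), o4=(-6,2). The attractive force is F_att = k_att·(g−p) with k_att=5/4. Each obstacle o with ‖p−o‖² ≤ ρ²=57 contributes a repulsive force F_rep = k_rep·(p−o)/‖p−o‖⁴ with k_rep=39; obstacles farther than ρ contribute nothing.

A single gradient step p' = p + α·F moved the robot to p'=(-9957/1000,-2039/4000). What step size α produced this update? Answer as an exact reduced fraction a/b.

F_att = 5/4·(g−p) = 5/4·(1,-8) = (1.2500,-10.0000)
o1: d²=180 > ρ²=57 → inactive
o2: d²=194 > ρ²=57 → inactive
o3: d²=146 > ρ²=57 → inactive
o4: d²=20 ≤ ρ²=57; F_rep = 39·(-4,-2)/20² = (-0.3900,-0.1950)
F = F_att + ΣF_rep = (0.8600,-10.1950)
Δp = p'−p = (0.0430,-0.5098); α = Δx/Fx = (43/1000) / (43/50) = 1/20
check: Δy/Fy = (-2039/4000) / (-2039/200) = 1/20 ✓

α = 1/20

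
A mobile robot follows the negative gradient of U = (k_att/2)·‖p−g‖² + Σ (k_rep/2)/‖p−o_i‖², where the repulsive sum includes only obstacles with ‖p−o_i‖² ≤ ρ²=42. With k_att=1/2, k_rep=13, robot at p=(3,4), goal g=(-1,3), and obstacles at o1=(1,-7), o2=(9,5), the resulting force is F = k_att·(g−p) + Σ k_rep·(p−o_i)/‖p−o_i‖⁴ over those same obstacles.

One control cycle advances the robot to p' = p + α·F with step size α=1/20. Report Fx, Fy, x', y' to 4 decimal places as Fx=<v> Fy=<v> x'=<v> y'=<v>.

Fx=-2.0570 Fy=-0.5095 x'=2.8972 y'=3.9745

F_att = 1/2·(g−p) = 1/2·(-4,-1) = (-2.0000,-0.5000)
o1: d²=125 > ρ²=42 → inactive
o2: d²=37 ≤ ρ²=42; F_rep = 13·(-6,-1)/37² = (-0.0570,-0.0095)
F = F_att + ΣF_rep = (-2.0570,-0.5095)
p' = p + 1/20·F = (2.8972,3.9745)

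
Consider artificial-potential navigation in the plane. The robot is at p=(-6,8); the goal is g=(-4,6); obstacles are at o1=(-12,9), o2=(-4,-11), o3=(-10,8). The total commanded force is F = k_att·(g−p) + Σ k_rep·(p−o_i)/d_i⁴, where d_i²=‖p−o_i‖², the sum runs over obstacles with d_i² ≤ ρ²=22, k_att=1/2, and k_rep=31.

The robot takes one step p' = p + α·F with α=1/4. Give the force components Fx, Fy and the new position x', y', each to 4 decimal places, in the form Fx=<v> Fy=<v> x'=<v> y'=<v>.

F_att = 1/2·(g−p) = 1/2·(2,-2) = (1.0000,-1.0000)
o1: d²=37 > ρ²=22 → inactive
o2: d²=365 > ρ²=22 → inactive
o3: d²=16 ≤ ρ²=22; F_rep = 31·(4,0)/16² = (0.4844,0.0000)
F = F_att + ΣF_rep = (1.4844,-1.0000)
p' = p + 1/4·F = (-5.6289,7.7500)

Fx=1.4844 Fy=-1.0000 x'=-5.6289 y'=7.7500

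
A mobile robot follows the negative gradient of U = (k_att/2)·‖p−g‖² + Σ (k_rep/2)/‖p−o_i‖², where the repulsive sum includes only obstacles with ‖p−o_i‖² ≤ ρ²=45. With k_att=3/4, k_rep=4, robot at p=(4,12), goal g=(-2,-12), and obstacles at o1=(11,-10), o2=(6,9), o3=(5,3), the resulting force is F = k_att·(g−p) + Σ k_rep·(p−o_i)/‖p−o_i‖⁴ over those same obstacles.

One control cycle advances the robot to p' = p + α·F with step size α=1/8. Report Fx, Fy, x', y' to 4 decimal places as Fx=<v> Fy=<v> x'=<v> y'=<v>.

F_att = 3/4·(g−p) = 3/4·(-6,-24) = (-4.5000,-18.0000)
o1: d²=533 > ρ²=45 → inactive
o2: d²=13 ≤ ρ²=45; F_rep = 4·(-2,3)/13² = (-0.0473,0.0710)
o3: d²=82 > ρ²=45 → inactive
F = F_att + ΣF_rep = (-4.5473,-17.9290)
p' = p + 1/8·F = (3.4316,9.7589)

Fx=-4.5473 Fy=-17.9290 x'=3.4316 y'=9.7589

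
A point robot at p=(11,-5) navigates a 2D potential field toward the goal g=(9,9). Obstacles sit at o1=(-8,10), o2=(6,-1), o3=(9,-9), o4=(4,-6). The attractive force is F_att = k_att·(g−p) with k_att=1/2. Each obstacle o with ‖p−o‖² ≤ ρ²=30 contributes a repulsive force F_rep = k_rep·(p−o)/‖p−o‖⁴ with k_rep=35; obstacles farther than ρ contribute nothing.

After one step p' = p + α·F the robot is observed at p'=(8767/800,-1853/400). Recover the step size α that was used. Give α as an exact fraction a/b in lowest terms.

α = 1/20

F_att = 1/2·(g−p) = 1/2·(-2,14) = (-1.0000,7.0000)
o1: d²=586 > ρ²=30 → inactive
o2: d²=41 > ρ²=30 → inactive
o3: d²=20 ≤ ρ²=30; F_rep = 35·(2,4)/20² = (0.1750,0.3500)
o4: d²=50 > ρ²=30 → inactive
F = F_att + ΣF_rep = (-0.8250,7.3500)
Δp = p'−p = (-0.0413,0.3675); α = Δx/Fx = (-33/800) / (-33/40) = 1/20
check: Δy/Fy = (147/400) / (147/20) = 1/20 ✓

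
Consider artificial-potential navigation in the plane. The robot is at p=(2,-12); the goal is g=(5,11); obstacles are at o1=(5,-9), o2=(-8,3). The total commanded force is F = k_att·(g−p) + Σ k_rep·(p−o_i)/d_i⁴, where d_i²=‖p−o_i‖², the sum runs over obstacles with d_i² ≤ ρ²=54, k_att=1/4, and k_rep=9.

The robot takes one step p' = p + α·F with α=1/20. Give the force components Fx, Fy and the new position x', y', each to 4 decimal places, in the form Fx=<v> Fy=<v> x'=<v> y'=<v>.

F_att = 1/4·(g−p) = 1/4·(3,23) = (0.7500,5.7500)
o1: d²=18 ≤ ρ²=54; F_rep = 9·(-3,-3)/18² = (-0.0833,-0.0833)
o2: d²=325 > ρ²=54 → inactive
F = F_att + ΣF_rep = (0.6667,5.6667)
p' = p + 1/20·F = (2.0333,-11.7167)

Fx=0.6667 Fy=5.6667 x'=2.0333 y'=-11.7167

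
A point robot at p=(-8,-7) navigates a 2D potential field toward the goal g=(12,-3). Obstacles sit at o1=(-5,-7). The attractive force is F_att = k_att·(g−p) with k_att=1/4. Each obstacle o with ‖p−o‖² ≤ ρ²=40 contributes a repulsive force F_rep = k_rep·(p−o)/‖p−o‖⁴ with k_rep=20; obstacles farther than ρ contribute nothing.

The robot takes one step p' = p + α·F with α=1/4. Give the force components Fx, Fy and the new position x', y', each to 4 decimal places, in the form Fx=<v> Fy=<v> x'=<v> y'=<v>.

F_att = 1/4·(g−p) = 1/4·(20,4) = (5.0000,1.0000)
o1: d²=9 ≤ ρ²=40; F_rep = 20·(-3,0)/9² = (-0.7407,0.0000)
F = F_att + ΣF_rep = (4.2593,1.0000)
p' = p + 1/4·F = (-6.9352,-6.7500)

Fx=4.2593 Fy=1.0000 x'=-6.9352 y'=-6.7500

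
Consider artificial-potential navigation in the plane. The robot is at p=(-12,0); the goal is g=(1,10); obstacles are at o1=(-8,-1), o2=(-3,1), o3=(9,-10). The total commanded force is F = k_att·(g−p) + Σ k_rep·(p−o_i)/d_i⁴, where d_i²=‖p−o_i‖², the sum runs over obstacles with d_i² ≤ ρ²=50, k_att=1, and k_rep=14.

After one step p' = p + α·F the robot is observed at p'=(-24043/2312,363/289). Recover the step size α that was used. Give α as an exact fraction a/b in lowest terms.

F_att = 1·(g−p) = 1·(13,10) = (13.0000,10.0000)
o1: d²=17 ≤ ρ²=50; F_rep = 14·(-4,1)/17² = (-0.1938,0.0484)
o2: d²=82 > ρ²=50 → inactive
o3: d²=541 > ρ²=50 → inactive
F = F_att + ΣF_rep = (12.8062,10.0484)
Δp = p'−p = (1.6008,1.2561); α = Δx/Fx = (3701/2312) / (3701/289) = 1/8
check: Δy/Fy = (363/289) / (2904/289) = 1/8 ✓

α = 1/8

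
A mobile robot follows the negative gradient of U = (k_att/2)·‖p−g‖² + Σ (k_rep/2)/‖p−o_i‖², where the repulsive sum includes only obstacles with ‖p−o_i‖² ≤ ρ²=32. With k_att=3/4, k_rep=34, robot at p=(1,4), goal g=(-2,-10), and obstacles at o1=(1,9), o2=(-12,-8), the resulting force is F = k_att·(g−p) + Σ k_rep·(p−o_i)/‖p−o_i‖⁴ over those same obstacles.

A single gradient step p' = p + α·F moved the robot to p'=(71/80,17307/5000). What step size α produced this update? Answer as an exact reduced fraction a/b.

α = 1/20

F_att = 3/4·(g−p) = 3/4·(-3,-14) = (-2.2500,-10.5000)
o1: d²=25 ≤ ρ²=32; F_rep = 34·(0,-5)/25² = (0.0000,-0.2720)
o2: d²=313 > ρ²=32 → inactive
F = F_att + ΣF_rep = (-2.2500,-10.7720)
Δp = p'−p = (-0.1125,-0.5386); α = Δx/Fx = (-9/80) / (-9/4) = 1/20
check: Δy/Fy = (-2693/5000) / (-2693/250) = 1/20 ✓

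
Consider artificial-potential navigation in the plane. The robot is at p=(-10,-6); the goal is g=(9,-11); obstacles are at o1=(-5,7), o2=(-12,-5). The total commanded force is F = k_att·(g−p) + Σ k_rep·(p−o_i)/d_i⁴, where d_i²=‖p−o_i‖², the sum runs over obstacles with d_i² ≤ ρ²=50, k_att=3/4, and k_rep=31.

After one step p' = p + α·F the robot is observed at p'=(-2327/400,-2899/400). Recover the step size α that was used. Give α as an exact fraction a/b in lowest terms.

F_att = 3/4·(g−p) = 3/4·(19,-5) = (14.2500,-3.7500)
o1: d²=194 > ρ²=50 → inactive
o2: d²=5 ≤ ρ²=50; F_rep = 31·(2,-1)/5² = (2.4800,-1.2400)
F = F_att + ΣF_rep = (16.7300,-4.9900)
Δp = p'−p = (4.1825,-1.2475); α = Δx/Fx = (1673/400) / (1673/100) = 1/4
check: Δy/Fy = (-499/400) / (-499/100) = 1/4 ✓

α = 1/4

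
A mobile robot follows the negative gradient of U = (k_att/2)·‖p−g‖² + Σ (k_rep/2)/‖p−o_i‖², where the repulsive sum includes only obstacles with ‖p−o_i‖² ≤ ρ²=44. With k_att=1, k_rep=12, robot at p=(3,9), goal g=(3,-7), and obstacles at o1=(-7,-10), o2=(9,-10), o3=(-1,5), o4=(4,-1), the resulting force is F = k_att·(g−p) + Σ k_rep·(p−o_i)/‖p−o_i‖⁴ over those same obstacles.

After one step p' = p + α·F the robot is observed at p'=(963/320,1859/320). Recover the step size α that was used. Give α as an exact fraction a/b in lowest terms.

α = 1/5

F_att = 1·(g−p) = 1·(0,-16) = (0.0000,-16.0000)
o1: d²=461 > ρ²=44 → inactive
o2: d²=397 > ρ²=44 → inactive
o3: d²=32 ≤ ρ²=44; F_rep = 12·(4,4)/32² = (0.0469,0.0469)
o4: d²=101 > ρ²=44 → inactive
F = F_att + ΣF_rep = (0.0469,-15.9531)
Δp = p'−p = (0.0094,-3.1906); α = Δx/Fx = (3/320) / (3/64) = 1/5
check: Δy/Fy = (-1021/320) / (-1021/64) = 1/5 ✓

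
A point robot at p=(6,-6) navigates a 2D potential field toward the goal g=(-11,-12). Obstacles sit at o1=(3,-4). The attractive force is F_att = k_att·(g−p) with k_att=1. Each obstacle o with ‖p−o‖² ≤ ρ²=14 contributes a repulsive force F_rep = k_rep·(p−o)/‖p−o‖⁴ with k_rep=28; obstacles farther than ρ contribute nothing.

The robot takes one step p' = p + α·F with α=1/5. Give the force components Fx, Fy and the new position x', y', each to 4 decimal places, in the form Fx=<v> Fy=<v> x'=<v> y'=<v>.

Fx=-16.5030 Fy=-6.3314 x'=2.6994 y'=-7.2663

F_att = 1·(g−p) = 1·(-17,-6) = (-17.0000,-6.0000)
o1: d²=13 ≤ ρ²=14; F_rep = 28·(3,-2)/13² = (0.4970,-0.3314)
F = F_att + ΣF_rep = (-16.5030,-6.3314)
p' = p + 1/5·F = (2.6994,-7.2663)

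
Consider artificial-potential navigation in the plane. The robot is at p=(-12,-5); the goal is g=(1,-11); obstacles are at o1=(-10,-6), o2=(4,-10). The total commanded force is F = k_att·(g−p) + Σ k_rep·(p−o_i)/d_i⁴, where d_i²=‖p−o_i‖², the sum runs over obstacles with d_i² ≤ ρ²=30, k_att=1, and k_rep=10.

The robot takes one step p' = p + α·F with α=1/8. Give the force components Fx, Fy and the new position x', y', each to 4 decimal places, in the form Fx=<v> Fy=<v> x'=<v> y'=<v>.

Fx=12.2000 Fy=-5.6000 x'=-10.4750 y'=-5.7000

F_att = 1·(g−p) = 1·(13,-6) = (13.0000,-6.0000)
o1: d²=5 ≤ ρ²=30; F_rep = 10·(-2,1)/5² = (-0.8000,0.4000)
o2: d²=281 > ρ²=30 → inactive
F = F_att + ΣF_rep = (12.2000,-5.6000)
p' = p + 1/8·F = (-10.4750,-5.7000)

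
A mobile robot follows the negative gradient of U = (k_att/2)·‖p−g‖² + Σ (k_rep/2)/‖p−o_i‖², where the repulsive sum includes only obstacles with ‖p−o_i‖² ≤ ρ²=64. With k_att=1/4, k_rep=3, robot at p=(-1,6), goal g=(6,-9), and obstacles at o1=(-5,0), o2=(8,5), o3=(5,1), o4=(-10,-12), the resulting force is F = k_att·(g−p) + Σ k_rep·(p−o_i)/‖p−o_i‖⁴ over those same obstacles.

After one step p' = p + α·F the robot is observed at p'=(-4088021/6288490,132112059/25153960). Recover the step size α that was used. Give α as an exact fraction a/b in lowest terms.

α = 1/5

F_att = 1/4·(g−p) = 1/4·(7,-15) = (1.7500,-3.7500)
o1: d²=52 ≤ ρ²=64; F_rep = 3·(4,6)/52² = (0.0044,0.0067)
o2: d²=82 > ρ²=64 → inactive
o3: d²=61 ≤ ρ²=64; F_rep = 3·(-6,5)/61² = (-0.0048,0.0040)
o4: d²=405 > ρ²=64 → inactive
F = F_att + ΣF_rep = (1.7496,-3.7393)
Δp = p'−p = (0.3499,-0.7479); α = Δx/Fx = (2200469/6288490) / (2200469/1257698) = 1/5
check: Δy/Fy = (-18811701/25153960) / (-18811701/5030792) = 1/5 ✓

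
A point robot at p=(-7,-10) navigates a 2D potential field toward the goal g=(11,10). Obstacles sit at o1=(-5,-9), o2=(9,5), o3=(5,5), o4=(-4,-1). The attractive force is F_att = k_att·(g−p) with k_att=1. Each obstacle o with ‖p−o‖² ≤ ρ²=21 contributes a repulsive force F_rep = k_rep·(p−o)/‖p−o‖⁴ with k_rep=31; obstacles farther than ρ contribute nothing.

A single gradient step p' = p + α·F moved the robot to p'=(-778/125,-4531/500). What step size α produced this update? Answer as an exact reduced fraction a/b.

α = 1/20

F_att = 1·(g−p) = 1·(18,20) = (18.0000,20.0000)
o1: d²=5 ≤ ρ²=21; F_rep = 31·(-2,-1)/5² = (-2.4800,-1.2400)
o2: d²=481 > ρ²=21 → inactive
o3: d²=369 > ρ²=21 → inactive
o4: d²=90 > ρ²=21 → inactive
F = F_att + ΣF_rep = (15.5200,18.7600)
Δp = p'−p = (0.7760,0.9380); α = Δx/Fx = (97/125) / (388/25) = 1/20
check: Δy/Fy = (469/500) / (469/25) = 1/20 ✓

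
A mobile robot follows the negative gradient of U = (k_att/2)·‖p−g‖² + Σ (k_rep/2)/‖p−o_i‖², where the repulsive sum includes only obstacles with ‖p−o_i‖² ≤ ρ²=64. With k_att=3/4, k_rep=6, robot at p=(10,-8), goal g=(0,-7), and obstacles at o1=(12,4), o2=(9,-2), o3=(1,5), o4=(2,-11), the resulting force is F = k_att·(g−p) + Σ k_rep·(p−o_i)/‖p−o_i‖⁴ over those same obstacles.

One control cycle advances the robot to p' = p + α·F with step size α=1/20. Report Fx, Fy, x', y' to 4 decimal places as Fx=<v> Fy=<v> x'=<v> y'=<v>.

F_att = 3/4·(g−p) = 3/4·(-10,1) = (-7.5000,0.7500)
o1: d²=148 > ρ²=64 → inactive
o2: d²=37 ≤ ρ²=64; F_rep = 6·(1,-6)/37² = (0.0044,-0.0263)
o3: d²=250 > ρ²=64 → inactive
o4: d²=73 > ρ²=64 → inactive
F = F_att + ΣF_rep = (-7.4956,0.7237)
p' = p + 1/20·F = (9.6252,-7.9638)

Fx=-7.4956 Fy=0.7237 x'=9.6252 y'=-7.9638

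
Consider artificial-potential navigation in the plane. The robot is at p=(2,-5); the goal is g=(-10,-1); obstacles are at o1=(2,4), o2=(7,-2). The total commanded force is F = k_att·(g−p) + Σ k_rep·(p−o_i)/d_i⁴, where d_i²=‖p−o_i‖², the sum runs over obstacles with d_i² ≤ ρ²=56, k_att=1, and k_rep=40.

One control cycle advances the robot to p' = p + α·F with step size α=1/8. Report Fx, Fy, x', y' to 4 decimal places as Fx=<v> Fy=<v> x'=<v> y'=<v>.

Fx=-12.1730 Fy=3.8962 x'=0.4784 y'=-4.5130

F_att = 1·(g−p) = 1·(-12,4) = (-12.0000,4.0000)
o1: d²=81 > ρ²=56 → inactive
o2: d²=34 ≤ ρ²=56; F_rep = 40·(-5,-3)/34² = (-0.1730,-0.1038)
F = F_att + ΣF_rep = (-12.1730,3.8962)
p' = p + 1/8·F = (0.4784,-4.5130)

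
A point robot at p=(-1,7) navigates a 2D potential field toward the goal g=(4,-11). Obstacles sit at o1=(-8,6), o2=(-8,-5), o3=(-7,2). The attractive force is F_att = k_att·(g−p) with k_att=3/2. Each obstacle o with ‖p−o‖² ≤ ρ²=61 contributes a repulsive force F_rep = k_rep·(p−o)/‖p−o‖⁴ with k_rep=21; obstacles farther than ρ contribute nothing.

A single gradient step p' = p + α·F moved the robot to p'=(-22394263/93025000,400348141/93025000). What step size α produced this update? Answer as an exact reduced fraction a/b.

α = 1/10

F_att = 3/2·(g−p) = 3/2·(5,-18) = (7.5000,-27.0000)
o1: d²=50 ≤ ρ²=61; F_rep = 21·(7,1)/50² = (0.0588,0.0084)
o2: d²=193 > ρ²=61 → inactive
o3: d²=61 ≤ ρ²=61; F_rep = 21·(6,5)/61² = (0.0339,0.0282)
F = F_att + ΣF_rep = (7.5927,-26.9634)
Δp = p'−p = (0.7593,-2.6963); α = Δx/Fx = (70630737/93025000) / (70630737/9302500) = 1/10
check: Δy/Fy = (-250826859/93025000) / (-250826859/9302500) = 1/10 ✓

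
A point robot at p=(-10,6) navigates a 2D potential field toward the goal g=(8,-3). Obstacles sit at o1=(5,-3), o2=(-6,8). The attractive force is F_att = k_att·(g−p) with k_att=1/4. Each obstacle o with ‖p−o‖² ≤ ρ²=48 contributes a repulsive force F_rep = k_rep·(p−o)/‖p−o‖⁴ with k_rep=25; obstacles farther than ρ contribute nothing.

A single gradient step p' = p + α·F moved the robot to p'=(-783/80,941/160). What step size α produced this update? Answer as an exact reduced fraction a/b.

α = 1/20

F_att = 1/4·(g−p) = 1/4·(18,-9) = (4.5000,-2.2500)
o1: d²=306 > ρ²=48 → inactive
o2: d²=20 ≤ ρ²=48; F_rep = 25·(-4,-2)/20² = (-0.2500,-0.1250)
F = F_att + ΣF_rep = (4.2500,-2.3750)
Δp = p'−p = (0.2125,-0.1187); α = Δx/Fx = (17/80) / (17/4) = 1/20
check: Δy/Fy = (-19/160) / (-19/8) = 1/20 ✓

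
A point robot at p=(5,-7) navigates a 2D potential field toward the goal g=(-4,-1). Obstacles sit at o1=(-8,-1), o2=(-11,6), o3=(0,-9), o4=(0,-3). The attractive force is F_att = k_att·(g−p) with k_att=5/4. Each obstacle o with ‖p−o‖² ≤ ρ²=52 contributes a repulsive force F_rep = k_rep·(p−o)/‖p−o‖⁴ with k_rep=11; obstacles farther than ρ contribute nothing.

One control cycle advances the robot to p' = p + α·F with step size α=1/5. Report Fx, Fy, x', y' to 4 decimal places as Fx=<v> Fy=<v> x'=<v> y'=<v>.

Fx=-11.1519 Fy=7.5000 x'=2.7696 y'=-5.5000

F_att = 5/4·(g−p) = 5/4·(-9,6) = (-11.2500,7.5000)
o1: d²=205 > ρ²=52 → inactive
o2: d²=425 > ρ²=52 → inactive
o3: d²=29 ≤ ρ²=52; F_rep = 11·(5,2)/29² = (0.0654,0.0262)
o4: d²=41 ≤ ρ²=52; F_rep = 11·(5,-4)/41² = (0.0327,-0.0262)
F = F_att + ΣF_rep = (-11.1519,7.5000)
p' = p + 1/5·F = (2.7696,-5.5000)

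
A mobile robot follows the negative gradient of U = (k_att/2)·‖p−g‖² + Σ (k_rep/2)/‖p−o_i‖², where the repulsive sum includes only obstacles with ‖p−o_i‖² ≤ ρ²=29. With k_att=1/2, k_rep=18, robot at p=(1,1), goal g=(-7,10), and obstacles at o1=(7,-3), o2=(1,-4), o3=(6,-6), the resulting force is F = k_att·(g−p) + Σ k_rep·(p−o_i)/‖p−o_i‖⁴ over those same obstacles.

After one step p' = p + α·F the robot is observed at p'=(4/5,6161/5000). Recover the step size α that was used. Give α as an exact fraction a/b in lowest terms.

α = 1/20

F_att = 1/2·(g−p) = 1/2·(-8,9) = (-4.0000,4.5000)
o1: d²=52 > ρ²=29 → inactive
o2: d²=25 ≤ ρ²=29; F_rep = 18·(0,5)/25² = (0.0000,0.1440)
o3: d²=74 > ρ²=29 → inactive
F = F_att + ΣF_rep = (-4.0000,4.6440)
Δp = p'−p = (-0.2000,0.2322); α = Δx/Fx = (-1/5) / (-4) = 1/20
check: Δy/Fy = (1161/5000) / (1161/250) = 1/20 ✓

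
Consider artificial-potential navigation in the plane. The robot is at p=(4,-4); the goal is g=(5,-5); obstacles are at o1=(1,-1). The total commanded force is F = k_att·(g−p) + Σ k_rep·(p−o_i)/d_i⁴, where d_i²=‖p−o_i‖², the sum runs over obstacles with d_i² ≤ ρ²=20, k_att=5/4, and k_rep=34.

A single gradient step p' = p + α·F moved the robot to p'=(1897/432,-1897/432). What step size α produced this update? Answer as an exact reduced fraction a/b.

F_att = 5/4·(g−p) = 5/4·(1,-1) = (1.2500,-1.2500)
o1: d²=18 ≤ ρ²=20; F_rep = 34·(3,-3)/18² = (0.3148,-0.3148)
F = F_att + ΣF_rep = (1.5648,-1.5648)
Δp = p'−p = (0.3912,-0.3912); α = Δx/Fx = (169/432) / (169/108) = 1/4
check: Δy/Fy = (-169/432) / (-169/108) = 1/4 ✓

α = 1/4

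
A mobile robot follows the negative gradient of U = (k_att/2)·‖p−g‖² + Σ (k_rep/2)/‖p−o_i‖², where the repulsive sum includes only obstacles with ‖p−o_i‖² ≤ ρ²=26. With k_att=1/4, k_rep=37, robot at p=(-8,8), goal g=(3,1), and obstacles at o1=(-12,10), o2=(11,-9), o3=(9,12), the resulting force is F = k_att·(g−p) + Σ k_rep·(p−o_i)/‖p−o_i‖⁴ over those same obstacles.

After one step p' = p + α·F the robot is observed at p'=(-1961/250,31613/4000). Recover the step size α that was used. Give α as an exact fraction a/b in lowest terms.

α = 1/20

F_att = 1/4·(g−p) = 1/4·(11,-7) = (2.7500,-1.7500)
o1: d²=20 ≤ ρ²=26; F_rep = 37·(4,-2)/20² = (0.3700,-0.1850)
o2: d²=650 > ρ²=26 → inactive
o3: d²=305 > ρ²=26 → inactive
F = F_att + ΣF_rep = (3.1200,-1.9350)
Δp = p'−p = (0.1560,-0.0968); α = Δx/Fx = (39/250) / (78/25) = 1/20
check: Δy/Fy = (-387/4000) / (-387/200) = 1/20 ✓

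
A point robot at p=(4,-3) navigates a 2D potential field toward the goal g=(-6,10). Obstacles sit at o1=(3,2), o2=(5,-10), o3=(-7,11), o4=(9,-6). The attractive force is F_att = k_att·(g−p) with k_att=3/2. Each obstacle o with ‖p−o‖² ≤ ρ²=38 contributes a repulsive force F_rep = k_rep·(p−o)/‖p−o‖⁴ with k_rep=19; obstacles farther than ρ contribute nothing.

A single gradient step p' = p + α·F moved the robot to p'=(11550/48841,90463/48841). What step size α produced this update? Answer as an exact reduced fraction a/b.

α = 1/4

F_att = 3/2·(g−p) = 3/2·(-10,13) = (-15.0000,19.5000)
o1: d²=26 ≤ ρ²=38; F_rep = 19·(1,-5)/26² = (0.0281,-0.1405)
o2: d²=50 > ρ²=38 → inactive
o3: d²=317 > ρ²=38 → inactive
o4: d²=34 ≤ ρ²=38; F_rep = 19·(-5,3)/34² = (-0.0822,0.0493)
F = F_att + ΣF_rep = (-15.0541,19.4088)
Δp = p'−p = (-3.7635,4.8522); α = Δx/Fx = (-183814/48841) / (-735256/48841) = 1/4
check: Δy/Fy = (236986/48841) / (947944/48841) = 1/4 ✓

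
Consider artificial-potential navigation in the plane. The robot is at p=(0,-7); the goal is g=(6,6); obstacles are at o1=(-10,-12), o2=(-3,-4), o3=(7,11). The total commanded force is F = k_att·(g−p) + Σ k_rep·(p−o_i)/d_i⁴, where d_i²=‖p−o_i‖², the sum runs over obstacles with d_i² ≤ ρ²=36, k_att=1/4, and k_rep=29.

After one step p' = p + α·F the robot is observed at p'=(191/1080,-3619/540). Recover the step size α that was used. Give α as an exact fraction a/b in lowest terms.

α = 1/10

F_att = 1/4·(g−p) = 1/4·(6,13) = (1.5000,3.2500)
o1: d²=125 > ρ²=36 → inactive
o2: d²=18 ≤ ρ²=36; F_rep = 29·(3,-3)/18² = (0.2685,-0.2685)
o3: d²=373 > ρ²=36 → inactive
F = F_att + ΣF_rep = (1.7685,2.9815)
Δp = p'−p = (0.1769,0.2981); α = Δx/Fx = (191/1080) / (191/108) = 1/10
check: Δy/Fy = (161/540) / (161/54) = 1/10 ✓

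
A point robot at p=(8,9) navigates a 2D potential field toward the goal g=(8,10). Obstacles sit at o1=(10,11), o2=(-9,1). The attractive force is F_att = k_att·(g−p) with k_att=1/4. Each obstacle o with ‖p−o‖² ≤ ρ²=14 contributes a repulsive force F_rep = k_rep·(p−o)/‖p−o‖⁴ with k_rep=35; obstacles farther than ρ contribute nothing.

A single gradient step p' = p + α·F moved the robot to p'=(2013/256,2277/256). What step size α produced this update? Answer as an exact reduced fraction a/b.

α = 1/8

F_att = 1/4·(g−p) = 1/4·(0,1) = (0.0000,0.2500)
o1: d²=8 ≤ ρ²=14; F_rep = 35·(-2,-2)/8² = (-1.0938,-1.0938)
o2: d²=353 > ρ²=14 → inactive
F = F_att + ΣF_rep = (-1.0938,-0.8438)
Δp = p'−p = (-0.1367,-0.1055); α = Δx/Fx = (-35/256) / (-35/32) = 1/8
check: Δy/Fy = (-27/256) / (-27/32) = 1/8 ✓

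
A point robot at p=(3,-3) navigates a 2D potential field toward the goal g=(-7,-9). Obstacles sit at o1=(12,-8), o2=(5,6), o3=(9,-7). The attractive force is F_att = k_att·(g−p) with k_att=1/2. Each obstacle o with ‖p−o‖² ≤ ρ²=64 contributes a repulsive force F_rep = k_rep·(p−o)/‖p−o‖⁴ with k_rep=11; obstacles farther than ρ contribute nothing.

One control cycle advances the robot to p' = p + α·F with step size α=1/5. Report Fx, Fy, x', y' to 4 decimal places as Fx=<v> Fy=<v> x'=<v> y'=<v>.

F_att = 1/2·(g−p) = 1/2·(-10,-6) = (-5.0000,-3.0000)
o1: d²=106 > ρ²=64 → inactive
o2: d²=85 > ρ²=64 → inactive
o3: d²=52 ≤ ρ²=64; F_rep = 11·(-6,4)/52² = (-0.0244,0.0163)
F = F_att + ΣF_rep = (-5.0244,-2.9837)
p' = p + 1/5·F = (1.9951,-3.5967)

Fx=-5.0244 Fy=-2.9837 x'=1.9951 y'=-3.5967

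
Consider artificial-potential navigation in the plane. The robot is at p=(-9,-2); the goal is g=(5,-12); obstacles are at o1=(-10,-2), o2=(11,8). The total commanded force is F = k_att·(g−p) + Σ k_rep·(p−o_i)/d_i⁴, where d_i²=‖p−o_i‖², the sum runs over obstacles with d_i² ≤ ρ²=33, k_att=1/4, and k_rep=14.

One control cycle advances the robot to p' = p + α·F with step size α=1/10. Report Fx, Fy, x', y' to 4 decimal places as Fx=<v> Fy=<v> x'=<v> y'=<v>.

Fx=17.5000 Fy=-2.5000 x'=-7.2500 y'=-2.2500

F_att = 1/4·(g−p) = 1/4·(14,-10) = (3.5000,-2.5000)
o1: d²=1 ≤ ρ²=33; F_rep = 14·(1,0)/1² = (14.0000,0.0000)
o2: d²=500 > ρ²=33 → inactive
F = F_att + ΣF_rep = (17.5000,-2.5000)
p' = p + 1/10·F = (-7.2500,-2.2500)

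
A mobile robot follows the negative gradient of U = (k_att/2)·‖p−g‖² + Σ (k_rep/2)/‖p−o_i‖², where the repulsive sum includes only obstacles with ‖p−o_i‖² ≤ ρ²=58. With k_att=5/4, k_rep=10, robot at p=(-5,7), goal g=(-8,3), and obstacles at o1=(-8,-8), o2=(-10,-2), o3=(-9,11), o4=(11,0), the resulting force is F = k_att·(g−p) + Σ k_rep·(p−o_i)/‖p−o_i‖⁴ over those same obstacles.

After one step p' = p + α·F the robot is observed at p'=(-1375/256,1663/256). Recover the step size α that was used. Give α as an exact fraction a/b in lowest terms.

F_att = 5/4·(g−p) = 5/4·(-3,-4) = (-3.7500,-5.0000)
o1: d²=234 > ρ²=58 → inactive
o2: d²=106 > ρ²=58 → inactive
o3: d²=32 ≤ ρ²=58; F_rep = 10·(4,-4)/32² = (0.0391,-0.0391)
o4: d²=305 > ρ²=58 → inactive
F = F_att + ΣF_rep = (-3.7109,-5.0391)
Δp = p'−p = (-0.3711,-0.5039); α = Δx/Fx = (-95/256) / (-475/128) = 1/10
check: Δy/Fy = (-129/256) / (-645/128) = 1/10 ✓

α = 1/10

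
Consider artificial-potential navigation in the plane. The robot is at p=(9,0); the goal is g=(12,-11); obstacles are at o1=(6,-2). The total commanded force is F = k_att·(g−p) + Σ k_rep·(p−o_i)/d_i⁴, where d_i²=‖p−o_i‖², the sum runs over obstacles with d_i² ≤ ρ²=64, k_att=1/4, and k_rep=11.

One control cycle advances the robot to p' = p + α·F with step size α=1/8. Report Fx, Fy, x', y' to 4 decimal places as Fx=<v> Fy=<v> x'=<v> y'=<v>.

Fx=0.9453 Fy=-2.6198 x'=9.1182 y'=-0.3275

F_att = 1/4·(g−p) = 1/4·(3,-11) = (0.7500,-2.7500)
o1: d²=13 ≤ ρ²=64; F_rep = 11·(3,2)/13² = (0.1953,0.1302)
F = F_att + ΣF_rep = (0.9453,-2.6198)
p' = p + 1/8·F = (9.1182,-0.3275)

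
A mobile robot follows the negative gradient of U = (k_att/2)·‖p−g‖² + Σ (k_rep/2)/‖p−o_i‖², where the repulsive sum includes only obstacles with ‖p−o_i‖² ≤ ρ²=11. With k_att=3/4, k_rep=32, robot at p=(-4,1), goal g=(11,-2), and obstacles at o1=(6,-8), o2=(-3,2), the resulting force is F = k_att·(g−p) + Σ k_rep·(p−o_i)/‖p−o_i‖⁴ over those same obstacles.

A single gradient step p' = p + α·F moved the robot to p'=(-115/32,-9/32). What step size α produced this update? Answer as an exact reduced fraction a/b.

α = 1/8

F_att = 3/4·(g−p) = 3/4·(15,-3) = (11.2500,-2.2500)
o1: d²=181 > ρ²=11 → inactive
o2: d²=2 ≤ ρ²=11; F_rep = 32·(-1,-1)/2² = (-8.0000,-8.0000)
F = F_att + ΣF_rep = (3.2500,-10.2500)
Δp = p'−p = (0.4062,-1.2812); α = Δx/Fx = (13/32) / (13/4) = 1/8
check: Δy/Fy = (-41/32) / (-41/4) = 1/8 ✓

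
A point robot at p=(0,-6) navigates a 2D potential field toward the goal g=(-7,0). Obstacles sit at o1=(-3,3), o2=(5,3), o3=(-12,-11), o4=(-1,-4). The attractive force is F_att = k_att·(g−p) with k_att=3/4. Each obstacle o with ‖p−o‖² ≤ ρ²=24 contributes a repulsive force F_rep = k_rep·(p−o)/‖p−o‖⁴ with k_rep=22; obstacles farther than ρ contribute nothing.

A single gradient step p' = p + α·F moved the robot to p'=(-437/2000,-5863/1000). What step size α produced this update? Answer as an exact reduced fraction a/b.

F_att = 3/4·(g−p) = 3/4·(-7,6) = (-5.2500,4.5000)
o1: d²=90 > ρ²=24 → inactive
o2: d²=106 > ρ²=24 → inactive
o3: d²=169 > ρ²=24 → inactive
o4: d²=5 ≤ ρ²=24; F_rep = 22·(1,-2)/5² = (0.8800,-1.7600)
F = F_att + ΣF_rep = (-4.3700,2.7400)
Δp = p'−p = (-0.2185,0.1370); α = Δx/Fx = (-437/2000) / (-437/100) = 1/20
check: Δy/Fy = (137/1000) / (137/50) = 1/20 ✓

α = 1/20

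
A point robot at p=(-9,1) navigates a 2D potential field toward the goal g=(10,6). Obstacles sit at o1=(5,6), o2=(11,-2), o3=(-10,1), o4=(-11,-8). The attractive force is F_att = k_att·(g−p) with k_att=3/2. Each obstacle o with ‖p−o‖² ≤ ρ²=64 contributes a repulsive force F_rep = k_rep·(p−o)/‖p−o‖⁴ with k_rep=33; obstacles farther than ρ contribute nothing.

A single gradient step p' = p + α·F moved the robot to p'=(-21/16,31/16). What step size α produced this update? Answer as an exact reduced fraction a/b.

α = 1/8

F_att = 3/2·(g−p) = 3/2·(19,5) = (28.5000,7.5000)
o1: d²=221 > ρ²=64 → inactive
o2: d²=409 > ρ²=64 → inactive
o3: d²=1 ≤ ρ²=64; F_rep = 33·(1,0)/1² = (33.0000,0.0000)
o4: d²=85 > ρ²=64 → inactive
F = F_att + ΣF_rep = (61.5000,7.5000)
Δp = p'−p = (7.6875,0.9375); α = Δx/Fx = (123/16) / (123/2) = 1/8
check: Δy/Fy = (15/16) / (15/2) = 1/8 ✓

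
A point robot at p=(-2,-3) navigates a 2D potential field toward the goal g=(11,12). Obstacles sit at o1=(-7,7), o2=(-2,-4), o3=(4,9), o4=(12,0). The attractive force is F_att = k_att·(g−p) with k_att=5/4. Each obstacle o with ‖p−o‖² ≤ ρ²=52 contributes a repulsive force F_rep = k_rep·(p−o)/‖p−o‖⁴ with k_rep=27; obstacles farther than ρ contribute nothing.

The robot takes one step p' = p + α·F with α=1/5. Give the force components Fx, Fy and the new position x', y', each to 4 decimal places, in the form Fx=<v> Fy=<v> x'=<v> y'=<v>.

F_att = 5/4·(g−p) = 5/4·(13,15) = (16.2500,18.7500)
o1: d²=125 > ρ²=52 → inactive
o2: d²=1 ≤ ρ²=52; F_rep = 27·(0,1)/1² = (0.0000,27.0000)
o3: d²=180 > ρ²=52 → inactive
o4: d²=205 > ρ²=52 → inactive
F = F_att + ΣF_rep = (16.2500,45.7500)
p' = p + 1/5·F = (1.2500,6.1500)

Fx=16.2500 Fy=45.7500 x'=1.2500 y'=6.1500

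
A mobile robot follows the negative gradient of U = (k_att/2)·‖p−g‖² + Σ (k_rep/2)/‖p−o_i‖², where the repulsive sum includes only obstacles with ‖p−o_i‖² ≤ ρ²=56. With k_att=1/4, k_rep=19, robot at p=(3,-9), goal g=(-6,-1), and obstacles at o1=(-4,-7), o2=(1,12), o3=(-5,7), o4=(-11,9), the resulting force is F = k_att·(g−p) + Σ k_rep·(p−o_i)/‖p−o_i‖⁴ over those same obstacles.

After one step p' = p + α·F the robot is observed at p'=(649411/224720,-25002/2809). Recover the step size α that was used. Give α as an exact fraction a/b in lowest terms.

F_att = 1/4·(g−p) = 1/4·(-9,8) = (-2.2500,2.0000)
o1: d²=53 ≤ ρ²=56; F_rep = 19·(7,-2)/53² = (0.0473,-0.0135)
o2: d²=445 > ρ²=56 → inactive
o3: d²=320 > ρ²=56 → inactive
o4: d²=520 > ρ²=56 → inactive
F = F_att + ΣF_rep = (-2.2027,1.9865)
Δp = p'−p = (-0.1101,0.0993); α = Δx/Fx = (-24749/224720) / (-24749/11236) = 1/20
check: Δy/Fy = (279/2809) / (5580/2809) = 1/20 ✓

α = 1/20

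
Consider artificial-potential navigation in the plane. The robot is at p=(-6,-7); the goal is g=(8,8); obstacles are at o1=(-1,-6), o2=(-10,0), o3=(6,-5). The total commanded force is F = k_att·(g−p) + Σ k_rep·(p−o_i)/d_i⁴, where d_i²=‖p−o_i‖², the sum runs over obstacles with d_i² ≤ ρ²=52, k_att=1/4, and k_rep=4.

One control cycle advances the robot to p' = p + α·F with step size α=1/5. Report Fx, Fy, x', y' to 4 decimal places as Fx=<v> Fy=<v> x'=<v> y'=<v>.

Fx=3.4704 Fy=3.7441 x'=-5.3059 y'=-6.2512

F_att = 1/4·(g−p) = 1/4·(14,15) = (3.5000,3.7500)
o1: d²=26 ≤ ρ²=52; F_rep = 4·(-5,-1)/26² = (-0.0296,-0.0059)
o2: d²=65 > ρ²=52 → inactive
o3: d²=148 > ρ²=52 → inactive
F = F_att + ΣF_rep = (3.4704,3.7441)
p' = p + 1/5·F = (-5.3059,-6.2512)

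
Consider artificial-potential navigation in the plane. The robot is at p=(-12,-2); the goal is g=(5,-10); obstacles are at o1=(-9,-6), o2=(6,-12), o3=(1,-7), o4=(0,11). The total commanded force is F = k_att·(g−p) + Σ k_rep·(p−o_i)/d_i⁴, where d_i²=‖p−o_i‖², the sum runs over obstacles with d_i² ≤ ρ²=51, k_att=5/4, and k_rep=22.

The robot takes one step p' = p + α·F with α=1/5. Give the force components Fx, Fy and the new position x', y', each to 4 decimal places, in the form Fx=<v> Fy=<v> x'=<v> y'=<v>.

F_att = 5/4·(g−p) = 5/4·(17,-8) = (21.2500,-10.0000)
o1: d²=25 ≤ ρ²=51; F_rep = 22·(-3,4)/25² = (-0.1056,0.1408)
o2: d²=424 > ρ²=51 → inactive
o3: d²=194 > ρ²=51 → inactive
o4: d²=313 > ρ²=51 → inactive
F = F_att + ΣF_rep = (21.1444,-9.8592)
p' = p + 1/5·F = (-7.7711,-3.9718)

Fx=21.1444 Fy=-9.8592 x'=-7.7711 y'=-3.9718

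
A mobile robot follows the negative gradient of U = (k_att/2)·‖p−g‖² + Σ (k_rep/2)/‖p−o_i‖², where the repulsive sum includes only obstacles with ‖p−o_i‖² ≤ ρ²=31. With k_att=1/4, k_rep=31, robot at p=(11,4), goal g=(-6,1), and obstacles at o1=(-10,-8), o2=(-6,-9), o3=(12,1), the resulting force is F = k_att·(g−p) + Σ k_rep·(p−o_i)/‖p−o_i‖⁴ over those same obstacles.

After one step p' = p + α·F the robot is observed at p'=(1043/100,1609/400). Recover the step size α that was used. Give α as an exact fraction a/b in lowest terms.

F_att = 1/4·(g−p) = 1/4·(-17,-3) = (-4.2500,-0.7500)
o1: d²=585 > ρ²=31 → inactive
o2: d²=458 > ρ²=31 → inactive
o3: d²=10 ≤ ρ²=31; F_rep = 31·(-1,3)/10² = (-0.3100,0.9300)
F = F_att + ΣF_rep = (-4.5600,0.1800)
Δp = p'−p = (-0.5700,0.0225); α = Δx/Fx = (-57/100) / (-114/25) = 1/8
check: Δy/Fy = (9/400) / (9/50) = 1/8 ✓

α = 1/8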